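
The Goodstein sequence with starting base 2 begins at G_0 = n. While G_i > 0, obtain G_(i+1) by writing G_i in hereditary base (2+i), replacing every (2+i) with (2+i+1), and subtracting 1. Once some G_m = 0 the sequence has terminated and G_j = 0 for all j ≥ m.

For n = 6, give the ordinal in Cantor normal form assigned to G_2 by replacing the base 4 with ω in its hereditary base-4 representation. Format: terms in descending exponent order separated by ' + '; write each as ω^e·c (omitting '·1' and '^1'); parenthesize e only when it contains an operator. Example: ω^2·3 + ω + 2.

ω^ω + 1

[0] 6 ≡ 2^2 + 2 (base 2). Lift 3: 30. −1: 29.
[1] 29 ≡ 3^3 + 2 (base 3). Lift 4: 258. −1: 257.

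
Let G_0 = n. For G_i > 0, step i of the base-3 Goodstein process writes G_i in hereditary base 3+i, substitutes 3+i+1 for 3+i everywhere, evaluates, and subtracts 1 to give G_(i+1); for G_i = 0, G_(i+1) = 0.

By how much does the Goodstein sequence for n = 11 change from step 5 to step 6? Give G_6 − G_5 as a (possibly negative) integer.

4

G_0=11  [base 3] 3^2 + 2  →[3↦4]→  4^2 + 2 = 18  −1 ⇒ G_1=17
G_1=17  [base 4] 4^2 + 1  →[4↦5]→  5^2 + 1 = 26  −1 ⇒ G_2=25
G_2=25  [base 5] 5^2  →[5↦6]→  6^2 = 36  −1 ⇒ G_3=35
G_3=35  [base 6] 5·6 + 5  →[6↦7]→  5·7 + 5 = 40  −1 ⇒ G_4=39
G_4=39  [base 7] 5·7 + 4  →[7↦8]→  5·8 + 4 = 44  −1 ⇒ G_5=43
G_5=43  [base 8] 5·8 + 3  →[8↦9]→  5·9 + 3 = 48  −1 ⇒ G_6=47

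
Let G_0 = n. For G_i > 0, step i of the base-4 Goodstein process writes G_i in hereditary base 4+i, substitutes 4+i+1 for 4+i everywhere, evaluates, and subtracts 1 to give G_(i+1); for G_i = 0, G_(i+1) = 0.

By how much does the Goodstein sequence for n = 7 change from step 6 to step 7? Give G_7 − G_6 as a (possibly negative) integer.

G_0=7  [base 4] 4 + 3  →[4↦5]→  5 + 3 = 8  −1 ⇒ G_1=7
G_1=7  [base 5] 5 + 2  →[5↦6]→  6 + 2 = 8  −1 ⇒ G_2=7
G_2=7  [base 6] 6 + 1  →[6↦7]→  7 + 1 = 8  −1 ⇒ G_3=7
G_3=7  [base 7] 7  →[7↦8]→  8 = 8  −1 ⇒ G_4=7
G_4=7  [base 8] 7  →[8↦9]→  7 = 7  −1 ⇒ G_5=6
G_5=6  [base 9] 6  →[9↦10]→  6 = 6  −1 ⇒ G_6=5
G_6=5  [base 10] 5  →[10↦11]→  5 = 5  −1 ⇒ G_7=4

-1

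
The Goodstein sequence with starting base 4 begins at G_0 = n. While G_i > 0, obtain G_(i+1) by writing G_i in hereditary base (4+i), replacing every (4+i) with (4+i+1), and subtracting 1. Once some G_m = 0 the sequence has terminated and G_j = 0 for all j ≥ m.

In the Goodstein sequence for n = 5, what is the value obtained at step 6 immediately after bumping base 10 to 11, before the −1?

base 4: 5 = 4 + 1; at 5: 5 + 1 = 6; next = 5
base 5: 5 = 5; at 6: 6 = 6; next = 5
base 6: 5 = 5; at 7: 5 = 5; next = 4
base 7: 4 = 4; at 8: 4 = 4; next = 3
base 8: 3 = 3; at 9: 3 = 3; next = 2
base 9: 2 = 2; at 10: 2 = 2; next = 1
base 10: 1 = 1; at 11: 1 = 1; next = 0

1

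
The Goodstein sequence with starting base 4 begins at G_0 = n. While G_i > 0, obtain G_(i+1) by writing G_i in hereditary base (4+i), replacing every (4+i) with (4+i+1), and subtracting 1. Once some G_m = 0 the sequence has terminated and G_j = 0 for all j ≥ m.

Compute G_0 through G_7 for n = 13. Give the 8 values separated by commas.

13, 15, 17, 18, 19, 20, 21, 22

step 0: 13 = 3·4 + 1; sub 5 for 4: 3·5 + 1; = 16; G_1 = 16−1 = 15
step 1: 15 = 3·5; sub 6 for 5: 3·6; = 18; G_2 = 18−1 = 17
step 2: 17 = 2·6 + 5; sub 7 for 6: 2·7 + 5; = 19; G_3 = 19−1 = 18
step 3: 18 = 2·7 + 4; sub 8 for 7: 2·8 + 4; = 20; G_4 = 20−1 = 19
step 4: 19 = 2·8 + 3; sub 9 for 8: 2·9 + 3; = 21; G_5 = 21−1 = 20
step 5: 20 = 2·9 + 2; sub 10 for 9: 2·10 + 2; = 22; G_6 = 22−1 = 21
step 6: 21 = 2·10 + 1; sub 11 for 10: 2·11 + 1; = 23; G_7 = 23−1 = 22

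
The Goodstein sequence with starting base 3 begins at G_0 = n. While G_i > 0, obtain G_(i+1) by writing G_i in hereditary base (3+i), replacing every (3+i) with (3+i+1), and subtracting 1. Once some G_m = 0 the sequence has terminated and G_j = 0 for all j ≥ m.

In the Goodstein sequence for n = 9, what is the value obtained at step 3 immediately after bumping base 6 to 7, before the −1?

22

G_0=9  [base 3] 3^2  →[3↦4]→  4^2 = 16  −1 ⇒ G_1=15
G_1=15  [base 4] 3·4 + 3  →[4↦5]→  3·5 + 3 = 18  −1 ⇒ G_2=17
G_2=17  [base 5] 3·5 + 2  →[5↦6]→  3·6 + 2 = 20  −1 ⇒ G_3=19
G_3=19  [base 6] 3·6 + 1  →[6↦7]→  3·7 + 1 = 22  −1 ⇒ G_4=21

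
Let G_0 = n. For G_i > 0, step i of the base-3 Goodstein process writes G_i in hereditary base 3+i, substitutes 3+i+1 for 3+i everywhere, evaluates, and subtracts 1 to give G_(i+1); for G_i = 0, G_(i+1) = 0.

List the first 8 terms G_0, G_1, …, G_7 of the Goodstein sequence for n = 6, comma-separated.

(0) 6|_3 = 2·3 ↦ 2·4|_4 = 8 ⇒ 7
(1) 7|_4 = 4 + 3 ↦ 5 + 3|_5 = 8 ⇒ 7
(2) 7|_5 = 5 + 2 ↦ 6 + 2|_6 = 8 ⇒ 7
(3) 7|_6 = 6 + 1 ↦ 7 + 1|_7 = 8 ⇒ 7
(4) 7|_7 = 7 ↦ 8|_8 = 8 ⇒ 7
(5) 7|_8 = 7 ↦ 7|_9 = 7 ⇒ 6
(6) 6|_9 = 6 ↦ 6|_10 = 6 ⇒ 5

6, 7, 7, 7, 7, 7, 6, 5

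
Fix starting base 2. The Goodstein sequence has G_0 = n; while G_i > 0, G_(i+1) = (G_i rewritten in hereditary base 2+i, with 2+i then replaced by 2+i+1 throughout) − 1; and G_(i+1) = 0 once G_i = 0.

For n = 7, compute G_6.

(0) 7|_2 = 2^2 + 2 + 1 ↦ 3^3 + 3 + 1|_3 = 31 ⇒ 30
(1) 30|_3 = 3^3 + 3 ↦ 4^4 + 4|_4 = 260 ⇒ 259
(2) 259|_4 = 4^4 + 3 ↦ 5^5 + 3|_5 = 3128 ⇒ 3127
(3) 3127|_5 = 5^5 + 2 ↦ 6^6 + 2|_6 = 46658 ⇒ 46657
(4) 46657|_6 = 6^6 + 1 ↦ 7^7 + 1|_7 = 823544 ⇒ 823543
(5) 823543|_7 = 7^7 ↦ 8^8|_8 = 16777216 ⇒ 16777215
(6) 16777215|_8 = 7·8^7 + 7·8^6 + 7·8^5 + 7·8^4 + 7·8^3 + 7·8^2 + 7·8 + 7 ↦ 7·9^7 + 7·9^6 + 7·9^5 + 7·9^4 + 7·9^3 + 7·9^2 + 7·9 + 7|_9 = 37665880 ⇒ 37665879

16777215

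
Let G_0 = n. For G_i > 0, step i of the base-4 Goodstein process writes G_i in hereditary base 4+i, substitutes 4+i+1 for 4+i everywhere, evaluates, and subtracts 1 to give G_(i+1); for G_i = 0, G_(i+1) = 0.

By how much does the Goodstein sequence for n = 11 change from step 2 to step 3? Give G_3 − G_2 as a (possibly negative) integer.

G_0 = 11. HB_4(11) = 2·4 + 3. Bump = 13. G_1 = 12.
G_1 = 12. HB_5(12) = 2·5 + 2. Bump = 14. G_2 = 13.
G_2 = 13. HB_6(13) = 2·6 + 1. Bump = 15. G_3 = 14.

1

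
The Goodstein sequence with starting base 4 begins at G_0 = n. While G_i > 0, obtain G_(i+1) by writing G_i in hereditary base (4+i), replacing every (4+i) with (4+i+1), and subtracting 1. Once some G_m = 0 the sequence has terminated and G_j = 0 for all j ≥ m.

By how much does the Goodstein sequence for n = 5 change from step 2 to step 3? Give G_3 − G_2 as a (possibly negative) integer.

base 4: 5 = 4 + 1; at 5: 5 + 1 = 6; next = 5
base 5: 5 = 5; at 6: 6 = 6; next = 5
base 6: 5 = 5; at 7: 5 = 5; next = 4

-1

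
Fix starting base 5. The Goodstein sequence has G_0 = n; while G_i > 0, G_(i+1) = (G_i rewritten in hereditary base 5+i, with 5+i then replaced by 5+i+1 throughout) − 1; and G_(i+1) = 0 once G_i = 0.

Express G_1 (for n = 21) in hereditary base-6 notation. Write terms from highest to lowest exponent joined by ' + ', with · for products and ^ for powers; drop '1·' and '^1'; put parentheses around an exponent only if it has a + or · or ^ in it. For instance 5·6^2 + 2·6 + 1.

G_0 = 21. HB_5(21) = 4·5 + 1. Bump = 25. G_1 = 24.
G_1 = 24. HB_6(24) = 4·6. Bump = 28. G_2 = 27.

4·6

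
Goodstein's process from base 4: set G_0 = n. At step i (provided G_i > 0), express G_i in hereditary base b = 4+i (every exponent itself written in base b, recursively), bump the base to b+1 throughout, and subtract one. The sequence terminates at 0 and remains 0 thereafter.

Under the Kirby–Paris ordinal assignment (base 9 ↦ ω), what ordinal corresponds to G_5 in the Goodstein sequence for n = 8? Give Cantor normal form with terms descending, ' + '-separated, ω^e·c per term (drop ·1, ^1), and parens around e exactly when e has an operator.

(0) 8|_4 = 2·4 ↦ 2·5|_5 = 10 ⇒ 9
(1) 9|_5 = 5 + 4 ↦ 6 + 4|_6 = 10 ⇒ 9
(2) 9|_6 = 6 + 3 ↦ 7 + 3|_7 = 10 ⇒ 9
(3) 9|_7 = 7 + 2 ↦ 8 + 2|_8 = 10 ⇒ 9
(4) 9|_8 = 8 + 1 ↦ 9 + 1|_9 = 10 ⇒ 9
(5) 9|_9 = 9 ↦ 10|_10 = 10 ⇒ 9

ω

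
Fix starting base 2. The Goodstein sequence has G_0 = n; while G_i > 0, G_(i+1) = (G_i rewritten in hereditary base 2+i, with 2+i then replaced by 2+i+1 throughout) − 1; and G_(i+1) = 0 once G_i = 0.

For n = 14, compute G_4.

326591

G_0 = 14. HB_2(14) = 2^(2 + 1) + 2^2 + 2. Bump = 111. G_1 = 110.
G_1 = 110. HB_3(110) = 3^(3 + 1) + 3^3 + 2. Bump = 1282. G_2 = 1281.
G_2 = 1281. HB_4(1281) = 4^(4 + 1) + 4^4 + 1. Bump = 18751. G_3 = 18750.
G_3 = 18750. HB_5(18750) = 5^(5 + 1) + 5^5. Bump = 326592. G_4 = 326591.
G_4 = 326591. HB_6(326591) = 6^(6 + 1) + 5·6^5 + 5·6^4 + 5·6^3 + 5·6^2 + 5·6 + 5. Bump = 5862841. G_5 = 5862840.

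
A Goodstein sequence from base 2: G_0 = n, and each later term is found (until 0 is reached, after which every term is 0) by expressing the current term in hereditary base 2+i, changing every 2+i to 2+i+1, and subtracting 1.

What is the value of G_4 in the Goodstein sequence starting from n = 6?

[0] 6 ≡ 2^2 + 2 (base 2). Lift 3: 30. −1: 29.
[1] 29 ≡ 3^3 + 2 (base 3). Lift 4: 258. −1: 257.
[2] 257 ≡ 4^4 + 1 (base 4). Lift 5: 3126. −1: 3125.
[3] 3125 ≡ 5^5 (base 5). Lift 6: 46656. −1: 46655.

46655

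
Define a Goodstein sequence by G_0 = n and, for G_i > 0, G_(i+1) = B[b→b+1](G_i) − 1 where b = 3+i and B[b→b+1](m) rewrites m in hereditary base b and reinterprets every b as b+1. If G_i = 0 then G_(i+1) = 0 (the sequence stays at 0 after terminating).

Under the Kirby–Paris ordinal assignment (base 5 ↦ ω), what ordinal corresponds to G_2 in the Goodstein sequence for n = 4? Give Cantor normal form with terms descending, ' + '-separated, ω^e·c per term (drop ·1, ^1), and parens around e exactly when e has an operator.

4

G_0=4  [base 3] 3 + 1  →[3↦4]→  4 + 1 = 5  −1 ⇒ G_1=4
G_1=4  [base 4] 4  →[4↦5]→  5 = 5  −1 ⇒ G_2=4
G_2=4  [base 5] 4  →[5↦6]→  4 = 4  −1 ⇒ G_3=3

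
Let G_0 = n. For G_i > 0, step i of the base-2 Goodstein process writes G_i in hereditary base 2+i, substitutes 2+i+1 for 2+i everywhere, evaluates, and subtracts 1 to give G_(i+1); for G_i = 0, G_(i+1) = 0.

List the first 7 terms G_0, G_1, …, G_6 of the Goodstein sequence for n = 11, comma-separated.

i=0: 11 = 2^(2 + 1) + 2 + 1 (b=2); 2→3: 3^(3 + 1) + 3 + 1 = 85; 85−1 = 84
i=1: 84 = 3^(3 + 1) + 3 (b=3); 3→4: 4^(4 + 1) + 4 = 1028; 1028−1 = 1027
i=2: 1027 = 4^(4 + 1) + 3 (b=4); 4→5: 5^(5 + 1) + 3 = 15628; 15628−1 = 15627
i=3: 15627 = 5^(5 + 1) + 2 (b=5); 5→6: 6^(6 + 1) + 2 = 279938; 279938−1 = 279937
i=4: 279937 = 6^(6 + 1) + 1 (b=6); 6→7: 7^(7 + 1) + 1 = 5764802; 5764802−1 = 5764801
i=5: 5764801 = 7^(7 + 1) (b=7); 7→8: 8^(8 + 1) = 134217728; 134217728−1 = 134217727

11, 84, 1027, 15627, 279937, 5764801, 134217727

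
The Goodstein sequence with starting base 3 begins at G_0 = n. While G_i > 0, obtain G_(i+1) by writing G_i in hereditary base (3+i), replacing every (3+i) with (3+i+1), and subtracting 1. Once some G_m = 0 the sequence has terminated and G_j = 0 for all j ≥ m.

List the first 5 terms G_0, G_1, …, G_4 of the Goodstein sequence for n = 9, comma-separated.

9, 15, 17, 19, 21

base 3: 9 = 3^2; at 4: 4^2 = 16; next = 15
base 4: 15 = 3·4 + 3; at 5: 3·5 + 3 = 18; next = 17
base 5: 17 = 3·5 + 2; at 6: 3·6 + 2 = 20; next = 19
base 6: 19 = 3·6 + 1; at 7: 3·7 + 1 = 22; next = 21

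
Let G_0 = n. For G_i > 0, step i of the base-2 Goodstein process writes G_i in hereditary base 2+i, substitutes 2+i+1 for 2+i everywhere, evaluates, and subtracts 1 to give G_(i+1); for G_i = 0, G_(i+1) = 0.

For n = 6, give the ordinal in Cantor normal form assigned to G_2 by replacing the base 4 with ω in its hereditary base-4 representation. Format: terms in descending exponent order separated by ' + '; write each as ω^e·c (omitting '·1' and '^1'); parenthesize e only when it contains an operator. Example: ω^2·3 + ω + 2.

ω^ω + 1

i=0: 6 = 2^2 + 2 (b=2); 2→3: 3^3 + 3 = 30; 30−1 = 29
i=1: 29 = 3^3 + 2 (b=3); 3→4: 4^4 + 2 = 258; 258−1 = 257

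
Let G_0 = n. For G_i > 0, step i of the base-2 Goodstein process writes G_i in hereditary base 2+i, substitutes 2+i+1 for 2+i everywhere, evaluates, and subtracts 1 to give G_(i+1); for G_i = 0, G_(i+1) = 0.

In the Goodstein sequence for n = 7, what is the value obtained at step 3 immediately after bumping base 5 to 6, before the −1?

46658

G_0=7  [base 2] 2^2 + 2 + 1  →[2↦3]→  3^3 + 3 + 1 = 31  −1 ⇒ G_1=30
G_1=30  [base 3] 3^3 + 3  →[3↦4]→  4^4 + 4 = 260  −1 ⇒ G_2=259
G_2=259  [base 4] 4^4 + 3  →[4↦5]→  5^5 + 3 = 3128  −1 ⇒ G_3=3127
G_3=3127  [base 5] 5^5 + 2  →[5↦6]→  6^6 + 2 = 46658  −1 ⇒ G_4=46657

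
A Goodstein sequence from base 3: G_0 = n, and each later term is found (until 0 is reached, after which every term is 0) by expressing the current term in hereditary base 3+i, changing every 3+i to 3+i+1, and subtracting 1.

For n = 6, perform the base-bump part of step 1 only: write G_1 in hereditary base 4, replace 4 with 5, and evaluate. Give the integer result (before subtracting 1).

(0) 6|_3 = 2·3 ↦ 2·4|_4 = 8 ⇒ 7
(1) 7|_4 = 4 + 3 ↦ 5 + 3|_5 = 8 ⇒ 7

8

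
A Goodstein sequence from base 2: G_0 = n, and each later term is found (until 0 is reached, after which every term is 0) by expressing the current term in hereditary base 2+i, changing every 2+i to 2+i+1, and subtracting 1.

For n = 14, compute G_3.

18750

G_0 = 14. HB_2(14) = 2^(2 + 1) + 2^2 + 2. Bump = 111. G_1 = 110.
G_1 = 110. HB_3(110) = 3^(3 + 1) + 3^3 + 2. Bump = 1282. G_2 = 1281.
G_2 = 1281. HB_4(1281) = 4^(4 + 1) + 4^4 + 1. Bump = 18751. G_3 = 18750.
G_3 = 18750. HB_5(18750) = 5^(5 + 1) + 5^5. Bump = 326592. G_4 = 326591.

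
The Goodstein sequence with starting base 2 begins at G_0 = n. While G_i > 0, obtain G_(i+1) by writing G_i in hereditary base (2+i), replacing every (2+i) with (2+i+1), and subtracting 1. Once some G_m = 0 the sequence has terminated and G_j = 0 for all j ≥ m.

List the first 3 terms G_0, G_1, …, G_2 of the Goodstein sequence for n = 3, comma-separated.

step 0: 3 = 2 + 1; sub 3 for 2: 3 + 1; = 4; G_1 = 4−1 = 3
step 1: 3 = 3; sub 4 for 3: 4; = 4; G_2 = 4−1 = 3

3, 3, 3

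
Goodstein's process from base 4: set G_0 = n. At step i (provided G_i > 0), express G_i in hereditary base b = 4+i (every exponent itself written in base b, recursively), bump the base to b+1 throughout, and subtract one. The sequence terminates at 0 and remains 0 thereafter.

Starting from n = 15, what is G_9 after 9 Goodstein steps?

28

G_0 = 15. HB_4(15) = 3·4 + 3. Bump = 18. G_1 = 17.
G_1 = 17. HB_5(17) = 3·5 + 2. Bump = 20. G_2 = 19.
G_2 = 19. HB_6(19) = 3·6 + 1. Bump = 22. G_3 = 21.
G_3 = 21. HB_7(21) = 3·7. Bump = 24. G_4 = 23.
G_4 = 23. HB_8(23) = 2·8 + 7. Bump = 25. G_5 = 24.
G_5 = 24. HB_9(24) = 2·9 + 6. Bump = 26. G_6 = 25.
G_6 = 25. HB_10(25) = 2·10 + 5. Bump = 27. G_7 = 26.
G_7 = 26. HB_11(26) = 2·11 + 4. Bump = 28. G_8 = 27.
G_8 = 27. HB_12(27) = 2·12 + 3. Bump = 29. G_9 = 28.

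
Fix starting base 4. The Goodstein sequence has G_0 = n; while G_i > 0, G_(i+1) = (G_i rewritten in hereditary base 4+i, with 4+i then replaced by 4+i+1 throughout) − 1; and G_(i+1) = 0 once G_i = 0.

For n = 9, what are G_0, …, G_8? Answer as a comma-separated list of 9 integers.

9, 10, 11, 11, 11, 11, 11, 11, 11

(0) 9|_4 = 2·4 + 1 ↦ 2·5 + 1|_5 = 11 ⇒ 10
(1) 10|_5 = 2·5 ↦ 2·6|_6 = 12 ⇒ 11
(2) 11|_6 = 6 + 5 ↦ 7 + 5|_7 = 12 ⇒ 11
(3) 11|_7 = 7 + 4 ↦ 8 + 4|_8 = 12 ⇒ 11
(4) 11|_8 = 8 + 3 ↦ 9 + 3|_9 = 12 ⇒ 11
(5) 11|_9 = 9 + 2 ↦ 10 + 2|_10 = 12 ⇒ 11
(6) 11|_10 = 10 + 1 ↦ 11 + 1|_11 = 12 ⇒ 11
(7) 11|_11 = 11 ↦ 12|_12 = 12 ⇒ 11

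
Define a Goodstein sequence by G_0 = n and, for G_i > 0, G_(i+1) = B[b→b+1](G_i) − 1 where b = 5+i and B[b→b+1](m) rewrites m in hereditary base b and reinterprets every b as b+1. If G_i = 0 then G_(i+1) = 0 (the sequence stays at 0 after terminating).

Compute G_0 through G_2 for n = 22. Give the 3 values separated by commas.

22, 25, 28

[0] 22 ≡ 4·5 + 2 (base 5). Lift 6: 26. −1: 25.
[1] 25 ≡ 4·6 + 1 (base 6). Lift 7: 29. −1: 28.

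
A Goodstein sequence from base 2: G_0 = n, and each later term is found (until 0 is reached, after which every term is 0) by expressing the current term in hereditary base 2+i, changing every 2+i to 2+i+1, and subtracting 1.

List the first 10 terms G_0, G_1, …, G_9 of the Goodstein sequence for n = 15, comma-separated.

(0) 15|_2 = 2^(2 + 1) + 2^2 + 2 + 1 ↦ 3^(3 + 1) + 3^3 + 3 + 1|_3 = 112 ⇒ 111
(1) 111|_3 = 3^(3 + 1) + 3^3 + 3 ↦ 4^(4 + 1) + 4^4 + 4|_4 = 1284 ⇒ 1283
(2) 1283|_4 = 4^(4 + 1) + 4^4 + 3 ↦ 5^(5 + 1) + 5^5 + 3|_5 = 18753 ⇒ 18752
(3) 18752|_5 = 5^(5 + 1) + 5^5 + 2 ↦ 6^(6 + 1) + 6^6 + 2|_6 = 326594 ⇒ 326593
(4) 326593|_6 = 6^(6 + 1) + 6^6 + 1 ↦ 7^(7 + 1) + 7^7 + 1|_7 = 6588345 ⇒ 6588344
(5) 6588344|_7 = 7^(7 + 1) + 7^7 ↦ 8^(8 + 1) + 8^8|_8 = 150994944 ⇒ 150994943
(6) 150994943|_8 = 8^(8 + 1) + 7·8^7 + 7·8^6 + 7·8^5 + 7·8^4 + 7·8^3 + 7·8^2 + 7·8 + 7 ↦ 9^(9 + 1) + 7·9^7 + 7·9^6 + 7·9^5 + 7·9^4 + 7·9^3 + 7·9^2 + 7·9 + 7|_9 = 3524450281 ⇒ 3524450280
(7) 3524450280|_9 = 9^(9 + 1) + 7·9^7 + 7·9^6 + 7·9^5 + 7·9^4 + 7·9^3 + 7·9^2 + 7·9 + 6 ↦ 10^(10 + 1) + 7·10^7 + 7·10^6 + 7·10^5 + 7·10^4 + 7·10^3 + 7·10^2 + 7·10 + 6|_10 = 100077777776 ⇒ 100077777775
(8) 100077777775|_10 = 10^(10 + 1) + 7·10^7 + 7·10^6 + 7·10^5 + 7·10^4 + 7·10^3 + 7·10^2 + 7·10 + 5 ↦ 11^(11 + 1) + 7·11^7 + 7·11^6 + 7·11^5 + 7·11^4 + 7·11^3 + 7·11^2 + 7·11 + 5|_11 = 3138578427935 ⇒ 3138578427934

15, 111, 1283, 18752, 326593, 6588344, 150994943, 3524450280, 100077777775, 3138578427934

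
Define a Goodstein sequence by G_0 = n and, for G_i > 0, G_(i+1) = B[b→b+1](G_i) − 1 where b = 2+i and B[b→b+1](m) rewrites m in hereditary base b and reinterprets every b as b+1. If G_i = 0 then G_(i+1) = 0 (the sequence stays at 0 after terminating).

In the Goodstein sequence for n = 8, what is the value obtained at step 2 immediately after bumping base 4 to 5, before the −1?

6311

i=0: 8 = 2^(2 + 1) (b=2); 2→3: 3^(3 + 1) = 81; 81−1 = 80
i=1: 80 = 2·3^3 + 2·3^2 + 2·3 + 2 (b=3); 3→4: 2·4^4 + 2·4^2 + 2·4 + 2 = 554; 554−1 = 553
i=2: 553 = 2·4^4 + 2·4^2 + 2·4 + 1 (b=4); 4→5: 2·5^5 + 2·5^2 + 2·5 + 1 = 6311; 6311−1 = 6310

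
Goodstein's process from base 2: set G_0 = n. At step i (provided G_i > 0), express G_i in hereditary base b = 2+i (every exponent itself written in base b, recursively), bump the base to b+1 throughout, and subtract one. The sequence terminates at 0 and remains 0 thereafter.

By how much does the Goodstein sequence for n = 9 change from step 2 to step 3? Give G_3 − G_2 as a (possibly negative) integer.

[0] 9 ≡ 2^(2 + 1) + 1 (base 2). Lift 3: 82. −1: 81.
[1] 81 ≡ 3^(3 + 1) (base 3). Lift 4: 1024. −1: 1023.
[2] 1023 ≡ 3·4^4 + 3·4^3 + 3·4^2 + 3·4 + 3 (base 4). Lift 5: 9843. −1: 9842.

8819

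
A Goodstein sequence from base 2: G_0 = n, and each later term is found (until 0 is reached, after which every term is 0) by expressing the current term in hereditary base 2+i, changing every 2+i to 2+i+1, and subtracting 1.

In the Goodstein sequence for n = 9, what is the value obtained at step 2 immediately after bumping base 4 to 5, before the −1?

G_0 = 9. HB_2(9) = 2^(2 + 1) + 1. Bump = 82. G_1 = 81.
G_1 = 81. HB_3(81) = 3^(3 + 1). Bump = 1024. G_2 = 1023.
G_2 = 1023. HB_4(1023) = 3·4^4 + 3·4^3 + 3·4^2 + 3·4 + 3. Bump = 9843. G_3 = 9842.

9843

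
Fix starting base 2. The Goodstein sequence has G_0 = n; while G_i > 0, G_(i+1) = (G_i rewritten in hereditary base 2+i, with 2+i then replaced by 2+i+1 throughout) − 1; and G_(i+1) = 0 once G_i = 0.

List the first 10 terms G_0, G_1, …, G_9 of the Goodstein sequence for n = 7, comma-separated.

[0] 7 ≡ 2^2 + 2 + 1 (base 2). Lift 3: 31. −1: 30.
[1] 30 ≡ 3^3 + 3 (base 3). Lift 4: 260. −1: 259.
[2] 259 ≡ 4^4 + 3 (base 4). Lift 5: 3128. −1: 3127.
[3] 3127 ≡ 5^5 + 2 (base 5). Lift 6: 46658. −1: 46657.
[4] 46657 ≡ 6^6 + 1 (base 6). Lift 7: 823544. −1: 823543.
[5] 823543 ≡ 7^7 (base 7). Lift 8: 16777216. −1: 16777215.
[6] 16777215 ≡ 7·8^7 + 7·8^6 + 7·8^5 + 7·8^4 + 7·8^3 + 7·8^2 + 7·8 + 7 (base 8). Lift 9: 37665880. −1: 37665879.
[7] 37665879 ≡ 7·9^7 + 7·9^6 + 7·9^5 + 7·9^4 + 7·9^3 + 7·9^2 + 7·9 + 6 (base 9). Lift 10: 77777776. −1: 77777775.
[8] 77777775 ≡ 7·10^7 + 7·10^6 + 7·10^5 + 7·10^4 + 7·10^3 + 7·10^2 + 7·10 + 5 (base 10). Lift 11: 150051214. −1: 150051213.

7, 30, 259, 3127, 46657, 823543, 16777215, 37665879, 77777775, 150051213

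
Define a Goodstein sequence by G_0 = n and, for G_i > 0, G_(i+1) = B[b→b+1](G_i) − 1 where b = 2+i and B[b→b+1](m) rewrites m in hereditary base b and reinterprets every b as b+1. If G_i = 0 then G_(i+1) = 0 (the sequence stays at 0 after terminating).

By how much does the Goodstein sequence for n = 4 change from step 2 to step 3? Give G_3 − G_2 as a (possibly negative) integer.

19

G_0=4  [base 2] 2^2  →[2↦3]→  3^3 = 27  −1 ⇒ G_1=26
G_1=26  [base 3] 2·3^2 + 2·3 + 2  →[3↦4]→  2·4^2 + 2·4 + 2 = 42  −1 ⇒ G_2=41
G_2=41  [base 4] 2·4^2 + 2·4 + 1  →[4↦5]→  2·5^2 + 2·5 + 1 = 61  −1 ⇒ G_3=60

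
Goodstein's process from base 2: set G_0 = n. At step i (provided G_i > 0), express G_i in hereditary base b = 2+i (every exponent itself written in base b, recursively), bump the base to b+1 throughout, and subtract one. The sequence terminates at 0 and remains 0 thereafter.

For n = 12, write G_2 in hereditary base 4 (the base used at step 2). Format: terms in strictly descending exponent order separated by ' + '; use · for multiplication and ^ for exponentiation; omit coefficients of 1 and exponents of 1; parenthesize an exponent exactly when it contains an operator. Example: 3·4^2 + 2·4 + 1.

4^(4 + 1) + 2·4^2 + 2·4 + 1

[0] 12 ≡ 2^(2 + 1) + 2^2 (base 2). Lift 3: 108. −1: 107.
[1] 107 ≡ 3^(3 + 1) + 2·3^2 + 2·3 + 2 (base 3). Lift 4: 1066. −1: 1065.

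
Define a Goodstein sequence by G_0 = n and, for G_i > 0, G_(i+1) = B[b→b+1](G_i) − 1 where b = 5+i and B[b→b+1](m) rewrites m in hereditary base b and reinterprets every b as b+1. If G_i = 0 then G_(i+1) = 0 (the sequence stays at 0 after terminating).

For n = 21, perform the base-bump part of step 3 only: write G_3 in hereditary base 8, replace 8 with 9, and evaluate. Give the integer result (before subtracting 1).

G_0 = 21. HB_5(21) = 4·5 + 1. Bump = 25. G_1 = 24.
G_1 = 24. HB_6(24) = 4·6. Bump = 28. G_2 = 27.
G_2 = 27. HB_7(27) = 3·7 + 6. Bump = 30. G_3 = 29.
G_3 = 29. HB_8(29) = 3·8 + 5. Bump = 32. G_4 = 31.

32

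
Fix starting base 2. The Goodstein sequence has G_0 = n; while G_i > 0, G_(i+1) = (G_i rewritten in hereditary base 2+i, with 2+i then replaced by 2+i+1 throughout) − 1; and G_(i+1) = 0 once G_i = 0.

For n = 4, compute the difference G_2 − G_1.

15

base 2: 4 = 2^2; at 3: 3^3 = 27; next = 26
base 3: 26 = 2·3^2 + 2·3 + 2; at 4: 2·4^2 + 2·4 + 2 = 42; next = 41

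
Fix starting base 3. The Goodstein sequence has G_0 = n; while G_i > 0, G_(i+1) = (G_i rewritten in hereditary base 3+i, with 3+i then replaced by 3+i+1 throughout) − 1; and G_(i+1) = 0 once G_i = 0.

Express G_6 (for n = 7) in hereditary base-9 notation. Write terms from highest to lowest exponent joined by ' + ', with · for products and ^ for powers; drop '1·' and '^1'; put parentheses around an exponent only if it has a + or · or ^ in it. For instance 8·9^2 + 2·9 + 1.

G_0=7  [base 3] 2·3 + 1  →[3↦4]→  2·4 + 1 = 9  −1 ⇒ G_1=8
G_1=8  [base 4] 2·4  →[4↦5]→  2·5 = 10  −1 ⇒ G_2=9
G_2=9  [base 5] 5 + 4  →[5↦6]→  6 + 4 = 10  −1 ⇒ G_3=9
G_3=9  [base 6] 6 + 3  →[6↦7]→  7 + 3 = 10  −1 ⇒ G_4=9
G_4=9  [base 7] 7 + 2  →[7↦8]→  8 + 2 = 10  −1 ⇒ G_5=9
G_5=9  [base 8] 8 + 1  →[8↦9]→  9 + 1 = 10  −1 ⇒ G_6=9

9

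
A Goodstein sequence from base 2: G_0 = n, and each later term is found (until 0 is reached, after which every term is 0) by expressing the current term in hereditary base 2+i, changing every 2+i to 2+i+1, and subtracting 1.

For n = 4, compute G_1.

26

[0] 4 ≡ 2^2 (base 2). Lift 3: 27. −1: 26.
[1] 26 ≡ 2·3^2 + 2·3 + 2 (base 3). Lift 4: 42. −1: 41.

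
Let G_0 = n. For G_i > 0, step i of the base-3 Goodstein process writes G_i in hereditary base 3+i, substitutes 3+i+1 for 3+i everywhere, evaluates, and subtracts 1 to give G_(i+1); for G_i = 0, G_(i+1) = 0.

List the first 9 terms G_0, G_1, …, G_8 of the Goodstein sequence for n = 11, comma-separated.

11, 17, 25, 35, 39, 43, 47, 51, 55

step 0: 11 = 3^2 + 2; sub 4 for 3: 4^2 + 2; = 18; G_1 = 18−1 = 17
step 1: 17 = 4^2 + 1; sub 5 for 4: 5^2 + 1; = 26; G_2 = 26−1 = 25
step 2: 25 = 5^2; sub 6 for 5: 6^2; = 36; G_3 = 36−1 = 35
step 3: 35 = 5·6 + 5; sub 7 for 6: 5·7 + 5; = 40; G_4 = 40−1 = 39
step 4: 39 = 5·7 + 4; sub 8 for 7: 5·8 + 4; = 44; G_5 = 44−1 = 43
step 5: 43 = 5·8 + 3; sub 9 for 8: 5·9 + 3; = 48; G_6 = 48−1 = 47
step 6: 47 = 5·9 + 2; sub 10 for 9: 5·10 + 2; = 52; G_7 = 52−1 = 51
step 7: 51 = 5·10 + 1; sub 11 for 10: 5·11 + 1; = 56; G_8 = 56−1 = 55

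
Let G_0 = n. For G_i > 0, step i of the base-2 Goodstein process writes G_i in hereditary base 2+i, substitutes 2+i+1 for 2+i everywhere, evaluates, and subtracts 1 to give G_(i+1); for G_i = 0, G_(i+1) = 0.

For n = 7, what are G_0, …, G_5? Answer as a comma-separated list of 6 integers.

7, 30, 259, 3127, 46657, 823543

G_0 = 7. HB_2(7) = 2^2 + 2 + 1. Bump = 31. G_1 = 30.
G_1 = 30. HB_3(30) = 3^3 + 3. Bump = 260. G_2 = 259.
G_2 = 259. HB_4(259) = 4^4 + 3. Bump = 3128. G_3 = 3127.
G_3 = 3127. HB_5(3127) = 5^5 + 2. Bump = 46658. G_4 = 46657.
G_4 = 46657. HB_6(46657) = 6^6 + 1. Bump = 823544. G_5 = 823543.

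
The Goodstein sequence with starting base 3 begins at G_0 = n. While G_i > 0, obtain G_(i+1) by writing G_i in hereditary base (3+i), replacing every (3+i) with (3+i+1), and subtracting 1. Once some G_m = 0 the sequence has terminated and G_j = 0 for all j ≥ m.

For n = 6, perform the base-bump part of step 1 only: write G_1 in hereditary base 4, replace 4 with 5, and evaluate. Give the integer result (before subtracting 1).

8

base 3: 6 = 2·3; at 4: 2·4 = 8; next = 7
base 4: 7 = 4 + 3; at 5: 5 + 3 = 8; next = 7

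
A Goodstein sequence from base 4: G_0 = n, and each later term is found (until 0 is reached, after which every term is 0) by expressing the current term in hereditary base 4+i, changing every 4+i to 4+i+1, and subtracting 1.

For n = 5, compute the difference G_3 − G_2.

G_0=5  [base 4] 4 + 1  →[4↦5]→  5 + 1 = 6  −1 ⇒ G_1=5
G_1=5  [base 5] 5  →[5↦6]→  6 = 6  −1 ⇒ G_2=5
G_2=5  [base 6] 5  →[6↦7]→  5 = 5  −1 ⇒ G_3=4

-1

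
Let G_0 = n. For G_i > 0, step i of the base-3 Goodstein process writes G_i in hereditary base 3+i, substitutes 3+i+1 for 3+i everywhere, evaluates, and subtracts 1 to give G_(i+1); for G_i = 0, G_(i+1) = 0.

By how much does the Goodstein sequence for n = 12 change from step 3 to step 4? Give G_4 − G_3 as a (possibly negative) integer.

12

(0) 12|_3 = 3^2 + 3 ↦ 4^2 + 4|_4 = 20 ⇒ 19
(1) 19|_4 = 4^2 + 3 ↦ 5^2 + 3|_5 = 28 ⇒ 27
(2) 27|_5 = 5^2 + 2 ↦ 6^2 + 2|_6 = 38 ⇒ 37
(3) 37|_6 = 6^2 + 1 ↦ 7^2 + 1|_7 = 50 ⇒ 49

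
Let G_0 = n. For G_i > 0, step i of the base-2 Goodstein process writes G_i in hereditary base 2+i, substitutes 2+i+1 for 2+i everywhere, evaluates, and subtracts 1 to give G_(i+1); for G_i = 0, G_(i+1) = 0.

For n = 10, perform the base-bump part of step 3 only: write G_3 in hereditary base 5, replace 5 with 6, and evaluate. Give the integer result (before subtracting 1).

279936

G_0=10  [base 2] 2^(2 + 1) + 2  →[2↦3]→  3^(3 + 1) + 3 = 84  −1 ⇒ G_1=83
G_1=83  [base 3] 3^(3 + 1) + 2  →[3↦4]→  4^(4 + 1) + 2 = 1026  −1 ⇒ G_2=1025
G_2=1025  [base 4] 4^(4 + 1) + 1  →[4↦5]→  5^(5 + 1) + 1 = 15626  −1 ⇒ G_3=15625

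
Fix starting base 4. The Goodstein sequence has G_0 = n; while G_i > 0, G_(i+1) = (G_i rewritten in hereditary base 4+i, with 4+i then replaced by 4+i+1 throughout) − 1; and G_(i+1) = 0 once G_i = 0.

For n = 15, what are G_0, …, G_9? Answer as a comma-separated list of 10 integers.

15, 17, 19, 21, 23, 24, 25, 26, 27, 28

(0) 15|_4 = 3·4 + 3 ↦ 3·5 + 3|_5 = 18 ⇒ 17
(1) 17|_5 = 3·5 + 2 ↦ 3·6 + 2|_6 = 20 ⇒ 19
(2) 19|_6 = 3·6 + 1 ↦ 3·7 + 1|_7 = 22 ⇒ 21
(3) 21|_7 = 3·7 ↦ 3·8|_8 = 24 ⇒ 23
(4) 23|_8 = 2·8 + 7 ↦ 2·9 + 7|_9 = 25 ⇒ 24
(5) 24|_9 = 2·9 + 6 ↦ 2·10 + 6|_10 = 26 ⇒ 25
(6) 25|_10 = 2·10 + 5 ↦ 2·11 + 5|_11 = 27 ⇒ 26
(7) 26|_11 = 2·11 + 4 ↦ 2·12 + 4|_12 = 28 ⇒ 27
(8) 27|_12 = 2·12 + 3 ↦ 2·13 + 3|_13 = 29 ⇒ 28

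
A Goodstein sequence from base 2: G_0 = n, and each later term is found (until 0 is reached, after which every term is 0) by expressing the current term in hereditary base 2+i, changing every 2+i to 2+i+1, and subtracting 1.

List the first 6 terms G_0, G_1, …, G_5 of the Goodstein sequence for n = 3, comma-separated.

G_0=3  [base 2] 2 + 1  →[2↦3]→  3 + 1 = 4  −1 ⇒ G_1=3
G_1=3  [base 3] 3  →[3↦4]→  4 = 4  −1 ⇒ G_2=3
G_2=3  [base 4] 3  →[4↦5]→  3 = 3  −1 ⇒ G_3=2
G_3=2  [base 5] 2  →[5↦6]→  2 = 2  −1 ⇒ G_4=1
G_4=1  [base 6] 1  →[6↦7]→  1 = 1  −1 ⇒ G_5=0

3, 3, 3, 2, 1, 0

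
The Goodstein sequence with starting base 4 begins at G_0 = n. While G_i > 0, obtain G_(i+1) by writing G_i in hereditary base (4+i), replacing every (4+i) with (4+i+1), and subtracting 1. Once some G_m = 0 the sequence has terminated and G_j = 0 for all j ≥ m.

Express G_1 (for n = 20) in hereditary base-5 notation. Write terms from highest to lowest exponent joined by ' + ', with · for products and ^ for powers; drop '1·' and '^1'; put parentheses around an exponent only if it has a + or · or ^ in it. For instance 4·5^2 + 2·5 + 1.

i=0: 20 = 4^2 + 4 (b=4); 4→5: 5^2 + 5 = 30; 30−1 = 29
i=1: 29 = 5^2 + 4 (b=5); 5→6: 6^2 + 4 = 40; 40−1 = 39

5^2 + 4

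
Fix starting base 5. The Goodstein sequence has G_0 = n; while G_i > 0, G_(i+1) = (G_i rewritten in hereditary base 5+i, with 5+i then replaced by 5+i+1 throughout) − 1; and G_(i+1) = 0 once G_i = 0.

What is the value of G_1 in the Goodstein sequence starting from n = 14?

base 5: 14 = 2·5 + 4; at 6: 2·6 + 4 = 16; next = 15
base 6: 15 = 2·6 + 3; at 7: 2·7 + 3 = 17; next = 16

15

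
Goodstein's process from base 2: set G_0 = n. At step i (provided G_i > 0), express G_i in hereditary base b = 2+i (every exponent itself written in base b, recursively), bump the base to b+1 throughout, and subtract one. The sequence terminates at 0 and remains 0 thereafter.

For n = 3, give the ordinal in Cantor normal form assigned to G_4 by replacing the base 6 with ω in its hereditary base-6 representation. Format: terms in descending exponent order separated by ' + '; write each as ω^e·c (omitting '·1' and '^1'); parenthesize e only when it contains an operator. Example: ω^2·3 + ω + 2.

1

base 2: 3 = 2 + 1; at 3: 3 + 1 = 4; next = 3
base 3: 3 = 3; at 4: 4 = 4; next = 3
base 4: 3 = 3; at 5: 3 = 3; next = 2
base 5: 2 = 2; at 6: 2 = 2; next = 1
base 6: 1 = 1; at 7: 1 = 1; next = 0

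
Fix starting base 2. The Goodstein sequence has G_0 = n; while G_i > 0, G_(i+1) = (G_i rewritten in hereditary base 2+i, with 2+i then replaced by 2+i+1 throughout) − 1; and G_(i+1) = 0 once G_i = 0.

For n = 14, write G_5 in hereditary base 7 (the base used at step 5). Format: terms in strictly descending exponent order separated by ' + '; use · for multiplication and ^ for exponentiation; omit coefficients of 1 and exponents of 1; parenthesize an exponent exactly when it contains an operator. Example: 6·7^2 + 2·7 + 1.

7^(7 + 1) + 5·7^5 + 5·7^4 + 5·7^3 + 5·7^2 + 5·7 + 4

G_0=14  [base 2] 2^(2 + 1) + 2^2 + 2  →[2↦3]→  3^(3 + 1) + 3^3 + 3 = 111  −1 ⇒ G_1=110
G_1=110  [base 3] 3^(3 + 1) + 3^3 + 2  →[3↦4]→  4^(4 + 1) + 4^4 + 2 = 1282  −1 ⇒ G_2=1281
G_2=1281  [base 4] 4^(4 + 1) + 4^4 + 1  →[4↦5]→  5^(5 + 1) + 5^5 + 1 = 18751  −1 ⇒ G_3=18750
G_3=18750  [base 5] 5^(5 + 1) + 5^5  →[5↦6]→  6^(6 + 1) + 6^6 = 326592  −1 ⇒ G_4=326591
G_4=326591  [base 6] 6^(6 + 1) + 5·6^5 + 5·6^4 + 5·6^3 + 5·6^2 + 5·6 + 5  →[6↦7]→  7^(7 + 1) + 5·7^5 + 5·7^4 + 5·7^3 + 5·7^2 + 5·7 + 5 = 5862841  −1 ⇒ G_5=5862840
G_5=5862840  [base 7] 7^(7 + 1) + 5·7^5 + 5·7^4 + 5·7^3 + 5·7^2 + 5·7 + 4  →[7↦8]→  8^(8 + 1) + 5·8^5 + 5·8^4 + 5·8^3 + 5·8^2 + 5·8 + 4 = 134404972  −1 ⇒ G_6=134404971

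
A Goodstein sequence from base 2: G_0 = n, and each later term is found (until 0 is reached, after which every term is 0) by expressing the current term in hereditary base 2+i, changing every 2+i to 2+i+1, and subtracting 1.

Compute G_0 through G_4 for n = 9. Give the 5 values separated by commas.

9, 81, 1023, 9842, 140743

base 2: 9 = 2^(2 + 1) + 1; at 3: 3^(3 + 1) + 1 = 82; next = 81
base 3: 81 = 3^(3 + 1); at 4: 4^(4 + 1) = 1024; next = 1023
base 4: 1023 = 3·4^4 + 3·4^3 + 3·4^2 + 3·4 + 3; at 5: 3·5^5 + 3·5^3 + 3·5^2 + 3·5 + 3 = 9843; next = 9842
base 5: 9842 = 3·5^5 + 3·5^3 + 3·5^2 + 3·5 + 2; at 6: 3·6^6 + 3·6^3 + 3·6^2 + 3·6 + 2 = 140744; next = 140743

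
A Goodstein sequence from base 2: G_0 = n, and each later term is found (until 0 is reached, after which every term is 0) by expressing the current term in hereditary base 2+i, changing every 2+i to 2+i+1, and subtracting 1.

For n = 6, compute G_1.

6 —HB2→ 2^2 + 2 —bump→ 3^3 + 3 = 30 —(−1)→ 29
29 —HB3→ 3^3 + 2 —bump→ 4^4 + 2 = 258 —(−1)→ 257

29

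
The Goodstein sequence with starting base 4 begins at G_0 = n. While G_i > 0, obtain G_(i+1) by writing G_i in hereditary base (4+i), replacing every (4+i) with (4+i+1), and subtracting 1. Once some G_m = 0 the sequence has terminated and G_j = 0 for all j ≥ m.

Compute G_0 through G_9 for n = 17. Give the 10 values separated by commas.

(0) 17|_4 = 4^2 + 1 ↦ 5^2 + 1|_5 = 26 ⇒ 25
(1) 25|_5 = 5^2 ↦ 6^2|_6 = 36 ⇒ 35
(2) 35|_6 = 5·6 + 5 ↦ 5·7 + 5|_7 = 40 ⇒ 39
(3) 39|_7 = 5·7 + 4 ↦ 5·8 + 4|_8 = 44 ⇒ 43
(4) 43|_8 = 5·8 + 3 ↦ 5·9 + 3|_9 = 48 ⇒ 47
(5) 47|_9 = 5·9 + 2 ↦ 5·10 + 2|_10 = 52 ⇒ 51
(6) 51|_10 = 5·10 + 1 ↦ 5·11 + 1|_11 = 56 ⇒ 55
(7) 55|_11 = 5·11 ↦ 5·12|_12 = 60 ⇒ 59
(8) 59|_12 = 4·12 + 11 ↦ 4·13 + 11|_13 = 63 ⇒ 62

17, 25, 35, 39, 43, 47, 51, 55, 59, 62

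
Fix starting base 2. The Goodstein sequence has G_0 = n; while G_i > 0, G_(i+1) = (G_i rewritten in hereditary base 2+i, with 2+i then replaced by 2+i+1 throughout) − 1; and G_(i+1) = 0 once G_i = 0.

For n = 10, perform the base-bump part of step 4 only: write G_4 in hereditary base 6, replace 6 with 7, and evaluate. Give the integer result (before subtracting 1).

4215755

[0] 10 ≡ 2^(2 + 1) + 2 (base 2). Lift 3: 84. −1: 83.
[1] 83 ≡ 3^(3 + 1) + 2 (base 3). Lift 4: 1026. −1: 1025.
[2] 1025 ≡ 4^(4 + 1) + 1 (base 4). Lift 5: 15626. −1: 15625.
[3] 15625 ≡ 5^(5 + 1) (base 5). Lift 6: 279936. −1: 279935.
[4] 279935 ≡ 5·6^6 + 5·6^5 + 5·6^4 + 5·6^3 + 5·6^2 + 5·6 + 5 (base 6). Lift 7: 4215755. −1: 4215754.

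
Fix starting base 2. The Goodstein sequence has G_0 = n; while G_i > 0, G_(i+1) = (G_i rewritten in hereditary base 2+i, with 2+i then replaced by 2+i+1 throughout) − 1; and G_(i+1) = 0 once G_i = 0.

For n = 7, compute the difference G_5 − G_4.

776886

7 —HB2→ 2^2 + 2 + 1 —bump→ 3^3 + 3 + 1 = 31 —(−1)→ 30
30 —HB3→ 3^3 + 3 —bump→ 4^4 + 4 = 260 —(−1)→ 259
259 —HB4→ 4^4 + 3 —bump→ 5^5 + 3 = 3128 —(−1)→ 3127
3127 —HB5→ 5^5 + 2 —bump→ 6^6 + 2 = 46658 —(−1)→ 46657
46657 —HB6→ 6^6 + 1 —bump→ 7^7 + 1 = 823544 —(−1)→ 823543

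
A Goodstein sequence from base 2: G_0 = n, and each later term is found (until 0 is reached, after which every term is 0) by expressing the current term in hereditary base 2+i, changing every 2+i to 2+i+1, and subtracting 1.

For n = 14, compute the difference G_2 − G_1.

1171

[0] 14 ≡ 2^(2 + 1) + 2^2 + 2 (base 2). Lift 3: 111. −1: 110.
[1] 110 ≡ 3^(3 + 1) + 3^3 + 2 (base 3). Lift 4: 1282. −1: 1281.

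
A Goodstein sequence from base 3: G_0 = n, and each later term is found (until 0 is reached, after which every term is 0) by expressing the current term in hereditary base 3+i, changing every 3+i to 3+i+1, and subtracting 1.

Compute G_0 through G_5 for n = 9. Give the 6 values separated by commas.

(0) 9|_3 = 3^2 ↦ 4^2|_4 = 16 ⇒ 15
(1) 15|_4 = 3·4 + 3 ↦ 3·5 + 3|_5 = 18 ⇒ 17
(2) 17|_5 = 3·5 + 2 ↦ 3·6 + 2|_6 = 20 ⇒ 19
(3) 19|_6 = 3·6 + 1 ↦ 3·7 + 1|_7 = 22 ⇒ 21
(4) 21|_7 = 3·7 ↦ 3·8|_8 = 24 ⇒ 23

9, 15, 17, 19, 21, 23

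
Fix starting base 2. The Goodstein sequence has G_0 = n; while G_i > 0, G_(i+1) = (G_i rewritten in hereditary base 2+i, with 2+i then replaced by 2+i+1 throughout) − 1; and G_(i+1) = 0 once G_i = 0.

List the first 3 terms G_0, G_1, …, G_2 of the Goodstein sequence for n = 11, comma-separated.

11, 84, 1027

(0) 11|_2 = 2^(2 + 1) + 2 + 1 ↦ 3^(3 + 1) + 3 + 1|_3 = 85 ⇒ 84
(1) 84|_3 = 3^(3 + 1) + 3 ↦ 4^(4 + 1) + 4|_4 = 1028 ⇒ 1027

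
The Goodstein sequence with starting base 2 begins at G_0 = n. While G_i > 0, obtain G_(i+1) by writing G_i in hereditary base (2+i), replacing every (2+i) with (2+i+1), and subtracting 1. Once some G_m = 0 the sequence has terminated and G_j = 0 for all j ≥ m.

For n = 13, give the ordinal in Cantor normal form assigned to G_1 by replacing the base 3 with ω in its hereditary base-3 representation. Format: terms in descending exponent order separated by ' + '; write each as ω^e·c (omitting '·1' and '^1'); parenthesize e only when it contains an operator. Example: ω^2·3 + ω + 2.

ω^(ω + 1) + ω^ω

G_0 = 13. HB_2(13) = 2^(2 + 1) + 2^2 + 1. Bump = 109. G_1 = 108.
G_1 = 108. HB_3(108) = 3^(3 + 1) + 3^3. Bump = 1280. G_2 = 1279.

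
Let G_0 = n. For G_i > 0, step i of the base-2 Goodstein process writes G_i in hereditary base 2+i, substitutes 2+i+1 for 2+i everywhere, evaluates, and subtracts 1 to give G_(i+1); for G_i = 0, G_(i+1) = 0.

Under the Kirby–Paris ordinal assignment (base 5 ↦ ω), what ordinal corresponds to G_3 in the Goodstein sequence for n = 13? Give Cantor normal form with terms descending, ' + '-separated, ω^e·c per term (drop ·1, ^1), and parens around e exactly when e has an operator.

ω^(ω + 1) + ω^3·3 + ω^2·3 + ω·3 + 2

base 2: 13 = 2^(2 + 1) + 2^2 + 1; at 3: 3^(3 + 1) + 3^3 + 1 = 109; next = 108
base 3: 108 = 3^(3 + 1) + 3^3; at 4: 4^(4 + 1) + 4^4 = 1280; next = 1279
base 4: 1279 = 4^(4 + 1) + 3·4^3 + 3·4^2 + 3·4 + 3; at 5: 5^(5 + 1) + 3·5^3 + 3·5^2 + 3·5 + 3 = 16093; next = 16092
base 5: 16092 = 5^(5 + 1) + 3·5^3 + 3·5^2 + 3·5 + 2; at 6: 6^(6 + 1) + 3·6^3 + 3·6^2 + 3·6 + 2 = 280712; next = 280711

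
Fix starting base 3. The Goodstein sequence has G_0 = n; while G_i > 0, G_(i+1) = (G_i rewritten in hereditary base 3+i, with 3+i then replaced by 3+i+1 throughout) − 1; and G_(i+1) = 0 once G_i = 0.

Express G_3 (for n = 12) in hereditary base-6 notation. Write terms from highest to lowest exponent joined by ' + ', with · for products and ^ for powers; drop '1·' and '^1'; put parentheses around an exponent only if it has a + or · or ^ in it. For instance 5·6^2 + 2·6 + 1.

6^2 + 1

step 0: 12 = 3^2 + 3; sub 4 for 3: 4^2 + 4; = 20; G_1 = 20−1 = 19
step 1: 19 = 4^2 + 3; sub 5 for 4: 5^2 + 3; = 28; G_2 = 28−1 = 27
step 2: 27 = 5^2 + 2; sub 6 for 5: 6^2 + 2; = 38; G_3 = 38−1 = 37
step 3: 37 = 6^2 + 1; sub 7 for 6: 7^2 + 1; = 50; G_4 = 50−1 = 49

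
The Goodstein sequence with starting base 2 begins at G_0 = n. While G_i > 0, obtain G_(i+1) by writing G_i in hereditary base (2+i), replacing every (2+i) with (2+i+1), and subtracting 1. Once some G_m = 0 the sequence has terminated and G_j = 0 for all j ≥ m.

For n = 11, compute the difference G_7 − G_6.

G_0=11  [base 2] 2^(2 + 1) + 2 + 1  →[2↦3]→  3^(3 + 1) + 3 + 1 = 85  −1 ⇒ G_1=84
G_1=84  [base 3] 3^(3 + 1) + 3  →[3↦4]→  4^(4 + 1) + 4 = 1028  −1 ⇒ G_2=1027
G_2=1027  [base 4] 4^(4 + 1) + 3  →[4↦5]→  5^(5 + 1) + 3 = 15628  −1 ⇒ G_3=15627
G_3=15627  [base 5] 5^(5 + 1) + 2  →[5↦6]→  6^(6 + 1) + 2 = 279938  −1 ⇒ G_4=279937
G_4=279937  [base 6] 6^(6 + 1) + 1  →[6↦7]→  7^(7 + 1) + 1 = 5764802  −1 ⇒ G_5=5764801
G_5=5764801  [base 7] 7^(7 + 1)  →[7↦8]→  8^(8 + 1) = 134217728  −1 ⇒ G_6=134217727
G_6=134217727  [base 8] 7·8^8 + 7·8^7 + 7·8^6 + 7·8^5 + 7·8^4 + 7·8^3 + 7·8^2 + 7·8 + 7  →[8↦9]→  7·9^9 + 7·9^7 + 7·9^6 + 7·9^5 + 7·9^4 + 7·9^3 + 7·9^2 + 7·9 + 7 = 2749609303  −1 ⇒ G_7=2749609302

2615391575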